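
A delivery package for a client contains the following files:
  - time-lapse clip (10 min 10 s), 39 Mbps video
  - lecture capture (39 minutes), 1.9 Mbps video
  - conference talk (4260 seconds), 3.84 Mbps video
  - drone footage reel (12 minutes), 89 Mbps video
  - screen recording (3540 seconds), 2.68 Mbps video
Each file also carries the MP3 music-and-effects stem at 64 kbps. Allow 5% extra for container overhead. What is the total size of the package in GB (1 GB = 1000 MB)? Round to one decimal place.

Audio: 64 kbps = 0.064 Mbps.
time-lapse clip: 39.064 Mbps × 610 s × 1.05 = 25020.5 Mb
lecture capture: 1.964 Mbps × 2340 s × 1.05 = 4825.5 Mb
conference talk: 3.904 Mbps × 4260 s × 1.05 = 17462.6 Mb
drone footage reel: 89.064 Mbps × 720 s × 1.05 = 67332.4 Mb
screen recording: 2.744 Mbps × 3540 s × 1.05 = 10199.4 Mb
Total: 124840.5 Mb = 15605.1 MB.
= 15.61 GB.

15.6 GB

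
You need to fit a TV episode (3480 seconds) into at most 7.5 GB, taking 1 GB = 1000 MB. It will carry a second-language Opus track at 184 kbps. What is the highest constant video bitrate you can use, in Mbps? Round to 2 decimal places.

Budget: 7.5 GB = 60000.0 Mb.
Total bitrate budget: 60000.0 Mb / 3480 s = 17.241 Mbps.
Audio: 184 kbps = 0.184 Mbps.
Video: 17.241 − 0.184 = 17.057 Mbps.

17.06 Mbps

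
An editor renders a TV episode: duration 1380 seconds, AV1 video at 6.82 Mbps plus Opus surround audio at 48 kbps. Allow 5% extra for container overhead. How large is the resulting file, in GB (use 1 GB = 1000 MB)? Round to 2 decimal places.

1.24 GB

Audio: 48 kbps = 0.048 Mbps.
Total bitrate: 6.82 + 0.048 = 6.868 Mbps.
Stream data: 6.868 Mbps × 1380 s = 9477.8 Mb.
With 5% container overhead: ×1.05.
9,952 Mb ÷ 8 = 1,244 MB → 1.244 GB.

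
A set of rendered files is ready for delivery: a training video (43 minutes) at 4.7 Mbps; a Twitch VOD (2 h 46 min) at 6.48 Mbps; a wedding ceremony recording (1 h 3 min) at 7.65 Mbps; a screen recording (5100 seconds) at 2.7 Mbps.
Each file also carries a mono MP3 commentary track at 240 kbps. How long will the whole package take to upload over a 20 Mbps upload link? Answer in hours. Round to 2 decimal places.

1.73 hours

Audio: 240 kbps = 0.240 Mbps.
training video: 4.940 Mbps × 2580 s = 12745.2 Mb
Twitch VOD: 6.720 Mbps × 9960 s = 66931.2 Mb
wedding ceremony recording: 7.890 Mbps × 3780 s = 29824.2 Mb
screen recording: 2.940 Mbps × 5100 s = 14994.0 Mb
Total: 124494.6 Mb = 15561.8 MB.
At 20 Mbps: 124494.6 / 20 = 6225 s ≈ 1.73 hours.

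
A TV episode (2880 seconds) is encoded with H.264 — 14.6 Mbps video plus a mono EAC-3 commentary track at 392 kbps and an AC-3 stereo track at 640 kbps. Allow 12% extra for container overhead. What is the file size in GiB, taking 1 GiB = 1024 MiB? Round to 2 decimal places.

Audio total: 392 + 640 = 1032 kbps = 1.032 Mbps.
Total bitrate: 14.6 + 1.032 = 15.632 Mbps.
Stream data: 15.632 Mbps × 2880 s = 45020.2 Mb.
With 12% container overhead: ×1.12.
50,423 Mb = 6,302,822,400 bytes ÷ 1,073,741,824 = 5.870 GiB.

5.87 GiB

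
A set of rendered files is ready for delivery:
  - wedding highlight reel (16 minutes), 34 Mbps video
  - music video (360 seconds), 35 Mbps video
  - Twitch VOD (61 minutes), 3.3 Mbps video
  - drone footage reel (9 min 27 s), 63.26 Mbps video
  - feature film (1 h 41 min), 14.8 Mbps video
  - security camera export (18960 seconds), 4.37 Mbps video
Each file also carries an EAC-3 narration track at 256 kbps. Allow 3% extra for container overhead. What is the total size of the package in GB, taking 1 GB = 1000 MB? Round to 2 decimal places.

Audio: 256 kbps = 0.256 Mbps.
wedding highlight reel: 34.256 Mbps × 960 s × 1.03 = 33872.3 Mb
music video: 35.256 Mbps × 360 s × 1.03 = 13072.9 Mb
Twitch VOD: 3.556 Mbps × 3660 s × 1.03 = 13405.4 Mb
drone footage reel: 63.516 Mbps × 567 s × 1.03 = 37094.0 Mb
feature film: 15.056 Mbps × 6060 s × 1.03 = 93976.5 Mb
security camera export: 4.626 Mbps × 18960 s × 1.03 = 90340.2 Mb
Total: 281761.4 Mb = 35220.2 MB.
= 35.22 GB.

35.22 GB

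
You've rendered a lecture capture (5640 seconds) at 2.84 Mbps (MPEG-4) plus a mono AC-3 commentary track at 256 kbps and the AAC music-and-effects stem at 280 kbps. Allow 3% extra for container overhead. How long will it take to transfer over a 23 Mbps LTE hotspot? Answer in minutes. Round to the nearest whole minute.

Audio total: 256 + 280 = 536 kbps = 0.536 Mbps.
Total bitrate: 3.376 Mbps.
File: 3.376 Mbps × 5640 s = 19040.6 Mb.
With 3% container overhead: ×1.03. → 19611.9 Mb.
At 23 Mbps: 19611.9 / 23 = 852.7 s ≈ 14.2 minutes.

14 minutes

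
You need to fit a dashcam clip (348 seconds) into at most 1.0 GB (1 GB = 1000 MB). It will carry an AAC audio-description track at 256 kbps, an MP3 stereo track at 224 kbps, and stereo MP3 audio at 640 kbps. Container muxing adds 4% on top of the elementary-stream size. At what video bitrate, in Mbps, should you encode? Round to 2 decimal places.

20.98 Mbps

Budget: 1.0 GB = 8000.0 Mb.
Stream payload after overhead: 8000.0 / 1.04 = 7692.3 Mb.
Total bitrate budget: 7692.3 Mb / 348 s = 22.104 Mbps.
Audio total: 256 + 224 + 640 = 1120 kbps = 1.120 Mbps.
Video: 22.104 − 1.120 = 20.984 Mbps.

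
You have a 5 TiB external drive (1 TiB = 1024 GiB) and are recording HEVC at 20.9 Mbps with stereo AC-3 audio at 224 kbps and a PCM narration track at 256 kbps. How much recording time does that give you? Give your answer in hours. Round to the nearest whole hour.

571 hours

Audio total: 224 + 256 = 480 kbps = 0.480 Mbps.
Total bitrate: 20.9 + 0.480 = 21.380 Mbps.
Capacity: 5 TiB = 43,980,465 Mb.
Recording time: 43,980,465 / 21.380 = 2,057,084 s ≈ 571 hours.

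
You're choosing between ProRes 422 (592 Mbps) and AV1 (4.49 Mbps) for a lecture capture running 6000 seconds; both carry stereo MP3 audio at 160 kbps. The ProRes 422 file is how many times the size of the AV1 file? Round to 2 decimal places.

127.35

Audio: 160 kbps = 0.160 Mbps.
ProRes 422: 592.160 Mbps × 6000 s = 3552960.0 Mb = 444.120 GB.
AV1: 4.650 Mbps × 6000 s = 27900.0 Mb = 3.487 GB.
Ratio: 444.120 / 3.487 = 127.346.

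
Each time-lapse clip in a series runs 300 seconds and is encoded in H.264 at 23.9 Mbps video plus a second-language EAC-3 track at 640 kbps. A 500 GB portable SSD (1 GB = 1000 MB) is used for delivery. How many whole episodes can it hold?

Audio: 640 kbps = 0.640 Mbps.
Total bitrate: 24.540 Mbps.
Per item: 24.540 Mbps × 300 s = 7,362 Mb = 920.2 MB.
Capacity: 500 GB = 4,000,000 Mb; 543.33 items → 543 complete.

543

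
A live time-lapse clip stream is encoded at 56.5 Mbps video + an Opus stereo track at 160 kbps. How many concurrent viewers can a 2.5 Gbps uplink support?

Audio: 160 kbps = 0.160 Mbps.
Per-viewer media rate: 56.660 Mbps.
2.5 Gbps = 2,500 Mbps; 2,500 / 56.660 = 44.12 → 44 viewers.

44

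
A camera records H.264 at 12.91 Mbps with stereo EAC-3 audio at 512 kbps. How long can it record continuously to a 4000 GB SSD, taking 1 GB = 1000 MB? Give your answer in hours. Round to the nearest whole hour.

662 hours

Audio: 512 kbps = 0.512 Mbps.
Total bitrate: 12.91 + 0.512 = 13.422 Mbps.
Capacity: 4000 GB = 32,000,000 Mb.
Recording time: 32,000,000 / 13.422 = 2,384,145 s ≈ 662 hours.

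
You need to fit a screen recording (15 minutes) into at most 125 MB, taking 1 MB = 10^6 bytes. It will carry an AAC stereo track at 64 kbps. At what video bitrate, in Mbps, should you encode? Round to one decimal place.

1.0 Mbps

Budget: 125 MB = 1000.0 Mb.
15 min = 900 s
Total bitrate budget: 1000.0 Mb / 900 s = 1.111 Mbps.
Audio: 64 kbps = 0.064 Mbps.
Video: 1.111 − 0.064 = 1.047 Mbps.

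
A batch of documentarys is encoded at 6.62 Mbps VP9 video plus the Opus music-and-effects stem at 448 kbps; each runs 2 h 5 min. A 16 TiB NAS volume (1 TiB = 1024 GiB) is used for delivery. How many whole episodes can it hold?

2 h 5 min = 125 min = 7500 s
Audio: 448 kbps = 0.448 Mbps.
Total bitrate: 7.068 Mbps.
Per item: 7.068 Mbps × 7500 s = 53,010 Mb = 6,626 MB.
Capacity: 16 TiB = 140,737,488 Mb; 2654.92 items → 2654 complete.

2654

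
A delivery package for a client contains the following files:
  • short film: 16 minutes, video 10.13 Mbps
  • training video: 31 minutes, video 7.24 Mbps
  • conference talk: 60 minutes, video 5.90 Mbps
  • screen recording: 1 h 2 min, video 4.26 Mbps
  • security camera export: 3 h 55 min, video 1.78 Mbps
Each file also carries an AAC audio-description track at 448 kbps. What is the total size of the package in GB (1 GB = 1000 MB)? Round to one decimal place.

Audio: 448 kbps = 0.448 Mbps.
short film: 10.578 Mbps × 960 s = 10154.9 Mb
training video: 7.688 Mbps × 1860 s = 14299.7 Mb
conference talk: 6.348 Mbps × 3600 s = 22852.8 Mb
screen recording: 4.708 Mbps × 3720 s = 17513.8 Mb
security camera export: 2.228 Mbps × 14100 s = 31414.8 Mb
Total: 96235.9 Mb = 12029.5 MB.
= 12.03 GB.

12.0 GB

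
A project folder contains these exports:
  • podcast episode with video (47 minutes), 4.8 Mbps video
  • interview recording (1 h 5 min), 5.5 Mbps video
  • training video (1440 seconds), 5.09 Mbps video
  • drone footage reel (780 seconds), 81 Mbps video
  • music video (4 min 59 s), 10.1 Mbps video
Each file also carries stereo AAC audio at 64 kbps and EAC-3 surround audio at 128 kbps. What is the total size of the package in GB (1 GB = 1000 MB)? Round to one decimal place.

13.8 GB

Audio total: 64 + 128 = 192 kbps = 0.192 Mbps.
podcast episode with video: 4.992 Mbps × 2820 s = 14077.4 Mb
interview recording: 5.692 Mbps × 3900 s = 22198.8 Mb
training video: 5.282 Mbps × 1440 s = 7606.1 Mb
drone footage reel: 81.192 Mbps × 780 s = 63329.8 Mb
music video: 10.292 Mbps × 299 s = 3077.3 Mb
Total: 110289.4 Mb = 13786.2 MB.
= 13.79 GB.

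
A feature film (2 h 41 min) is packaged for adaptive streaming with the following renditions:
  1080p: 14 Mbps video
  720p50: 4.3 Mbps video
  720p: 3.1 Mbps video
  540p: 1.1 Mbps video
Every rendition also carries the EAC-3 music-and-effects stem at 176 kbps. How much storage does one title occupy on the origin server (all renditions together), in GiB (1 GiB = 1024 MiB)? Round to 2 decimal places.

2 h 41 min = 161 min = 9660 s
Audio: 176 kbps = 0.176 Mbps.
Sum of rendition bitrates: (14+0.176) + (4.3+0.176) + (3.1+0.176) + (1.1+0.176) = 23.204 Mbps.
× 9660 s = 224,151 Mb = 28,019 MB = 26.09 GiB.

26.09 GiB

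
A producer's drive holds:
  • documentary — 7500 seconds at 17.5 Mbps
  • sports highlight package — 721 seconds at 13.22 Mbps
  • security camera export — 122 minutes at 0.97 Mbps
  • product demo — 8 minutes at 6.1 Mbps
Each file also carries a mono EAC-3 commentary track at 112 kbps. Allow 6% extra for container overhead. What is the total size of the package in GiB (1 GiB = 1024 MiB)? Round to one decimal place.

Audio: 112 kbps = 0.112 Mbps.
documentary: 17.612 Mbps × 7500 s × 1.06 = 140015.4 Mb
sports highlight package: 13.332 Mbps × 721 s × 1.06 = 10189.1 Mb
security camera export: 1.082 Mbps × 7320 s × 1.06 = 8395.5 Mb
product demo: 6.212 Mbps × 480 s × 1.06 = 3160.7 Mb
Total: 161760.6 Mb = 20220.1 MB.
= 18.83 GiB.

18.8 GiB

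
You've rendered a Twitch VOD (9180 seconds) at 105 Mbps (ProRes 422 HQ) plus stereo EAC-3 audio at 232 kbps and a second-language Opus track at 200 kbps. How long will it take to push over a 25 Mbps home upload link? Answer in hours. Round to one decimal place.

Audio total: 232 + 200 = 432 kbps = 0.432 Mbps.
Total bitrate: 105.432 Mbps.
File: 105.432 Mbps × 9180 s = 967865.8 Mb.
At 25 Mbps: 967865.8 / 25 = 38714.6 s ≈ 10.8 hours.

10.8 hours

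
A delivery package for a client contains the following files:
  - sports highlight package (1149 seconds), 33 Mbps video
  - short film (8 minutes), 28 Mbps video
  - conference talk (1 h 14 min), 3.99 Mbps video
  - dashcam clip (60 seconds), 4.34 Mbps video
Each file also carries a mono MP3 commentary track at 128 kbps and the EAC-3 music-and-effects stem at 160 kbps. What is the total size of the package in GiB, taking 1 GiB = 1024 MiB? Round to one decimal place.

Audio total: 128 + 160 = 288 kbps = 0.288 Mbps.
sports highlight package: 33.288 Mbps × 1149 s = 38247.9 Mb
short film: 28.288 Mbps × 480 s = 13578.2 Mb
conference talk: 4.278 Mbps × 4440 s = 18994.3 Mb
dashcam clip: 4.628 Mbps × 60 s = 277.7 Mb
Total: 71098.2 Mb = 8887.3 MB.
= 8.277 GiB.

8.3 GiB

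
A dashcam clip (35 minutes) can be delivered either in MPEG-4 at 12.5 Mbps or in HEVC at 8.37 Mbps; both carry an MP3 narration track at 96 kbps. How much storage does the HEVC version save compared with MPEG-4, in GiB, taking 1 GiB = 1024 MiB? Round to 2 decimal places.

35 min = 2100 s
Audio: 96 kbps = 0.096 Mbps.
MPEG-4: 12.596 Mbps × 2100 s = 26451.6 Mb = 3.079 GiB.
HEVC: 8.466 Mbps × 2100 s = 17778.6 Mb = 2.070 GiB.
Saving: 3.079 − 2.070 = 1.010 GiB.

1.01 GiB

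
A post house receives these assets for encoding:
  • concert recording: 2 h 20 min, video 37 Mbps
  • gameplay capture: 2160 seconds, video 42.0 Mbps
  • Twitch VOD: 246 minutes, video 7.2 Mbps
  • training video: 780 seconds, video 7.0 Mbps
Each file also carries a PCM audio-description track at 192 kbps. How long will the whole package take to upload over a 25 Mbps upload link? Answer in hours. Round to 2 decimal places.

5.76 hours

Audio: 192 kbps = 0.192 Mbps.
concert recording: 37.192 Mbps × 8400 s = 312412.8 Mb
gameplay capture: 42.192 Mbps × 2160 s = 91134.7 Mb
Twitch VOD: 7.392 Mbps × 14760 s = 109105.9 Mb
training video: 7.192 Mbps × 780 s = 5609.8 Mb
Total: 518263.2 Mb = 64782.9 MB.
At 25 Mbps: 518263.2 / 25 = 20731 s ≈ 5.76 hours.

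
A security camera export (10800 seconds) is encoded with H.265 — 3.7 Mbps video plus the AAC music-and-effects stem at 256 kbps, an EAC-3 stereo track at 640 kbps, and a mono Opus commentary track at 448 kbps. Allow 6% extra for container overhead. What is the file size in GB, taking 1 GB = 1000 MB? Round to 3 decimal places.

Audio total: 256 + 640 + 448 = 1344 kbps = 1.344 Mbps.
Total bitrate: 3.7 + 1.344 = 5.044 Mbps.
Stream data: 5.044 Mbps × 10800 s = 54475.2 Mb.
With 6% container overhead: ×1.06.
57,744 Mb ÷ 8 = 7,218 MB → 7.218 GB.

7.218 GB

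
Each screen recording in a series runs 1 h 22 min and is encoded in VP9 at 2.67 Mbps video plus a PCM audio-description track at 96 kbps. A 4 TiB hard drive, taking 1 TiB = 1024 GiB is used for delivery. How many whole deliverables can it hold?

2585

1 h 22 min = 82 min = 4920 s
Audio: 96 kbps = 0.096 Mbps.
Total bitrate: 2.766 Mbps.
Per item: 2.766 Mbps × 4920 s = 13,609 Mb = 1,701 MB.
Capacity: 4 TiB = 35,184,372 Mb; 2585.43 items → 2585 complete.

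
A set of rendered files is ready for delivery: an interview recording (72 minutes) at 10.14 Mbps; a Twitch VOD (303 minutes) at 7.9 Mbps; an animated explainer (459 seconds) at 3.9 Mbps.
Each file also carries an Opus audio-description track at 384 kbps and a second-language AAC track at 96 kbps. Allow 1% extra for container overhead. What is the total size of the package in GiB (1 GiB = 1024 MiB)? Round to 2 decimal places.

23.54 GiB

Audio total: 384 + 96 = 480 kbps = 0.480 Mbps.
interview recording: 10.620 Mbps × 4320 s × 1.01 = 46337.2 Mb
Twitch VOD: 8.380 Mbps × 18180 s × 1.01 = 153871.9 Mb
animated explainer: 4.380 Mbps × 459 s × 1.01 = 2030.5 Mb
Total: 202239.6 Mb = 25279.9 MB.
= 23.54 GiB.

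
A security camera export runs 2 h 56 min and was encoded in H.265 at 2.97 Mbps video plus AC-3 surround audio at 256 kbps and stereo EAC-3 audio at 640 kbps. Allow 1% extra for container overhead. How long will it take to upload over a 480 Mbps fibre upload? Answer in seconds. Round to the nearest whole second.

86 seconds

2 h 56 min = 176 min = 10560 s
Audio total: 256 + 640 = 896 kbps = 0.896 Mbps.
Total bitrate: 3.866 Mbps.
File: 3.866 Mbps × 10560 s = 40825.0 Mb.
With 1% container overhead: ×1.01. → 41233.2 Mb.
At 480 Mbps: 41233.2 / 480 = 85.9 s ≈ 85.9 seconds.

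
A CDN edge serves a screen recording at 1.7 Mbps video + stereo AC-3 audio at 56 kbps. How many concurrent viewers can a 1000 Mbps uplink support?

569

Audio: 56 kbps = 0.056 Mbps.
Per-viewer media rate: 1.756 Mbps.
1000 Mbps = 1,000 Mbps; 1,000 / 1.756 = 569.48 → 569 viewers.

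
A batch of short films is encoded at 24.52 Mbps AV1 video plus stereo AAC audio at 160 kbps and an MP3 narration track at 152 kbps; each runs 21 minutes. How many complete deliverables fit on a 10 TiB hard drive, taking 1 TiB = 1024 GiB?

21 min = 1260 s
Audio total: 160 + 152 = 312 kbps = 0.312 Mbps.
Total bitrate: 24.832 Mbps.
Per item: 24.832 Mbps × 1260 s = 31,288 Mb = 3,911 MB.
Capacity: 10 TiB = 87,960,930 Mb; 2811.30 items → 2811 complete.

2811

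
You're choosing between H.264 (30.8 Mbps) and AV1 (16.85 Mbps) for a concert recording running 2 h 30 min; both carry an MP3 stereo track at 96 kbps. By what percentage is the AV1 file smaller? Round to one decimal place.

2 h 30 min = 150 min = 9000 s
Audio: 96 kbps = 0.096 Mbps.
H.264: 30.896 Mbps × 9000 s = 278064.0 Mb = 34.758 GB.
AV1: 16.946 Mbps × 9000 s = 152514.0 Mb = 19.064 GB.
Reduction: (1 − 19.064/34.758) × 100 = 45.15%.

45.2%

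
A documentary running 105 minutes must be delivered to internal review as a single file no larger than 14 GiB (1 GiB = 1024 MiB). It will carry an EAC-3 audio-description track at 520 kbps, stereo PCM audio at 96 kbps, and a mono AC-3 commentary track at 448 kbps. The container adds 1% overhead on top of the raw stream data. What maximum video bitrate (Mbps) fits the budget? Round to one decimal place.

17.8 Mbps

Budget: 14 GiB = 120259.1 Mb.
Stream payload after overhead: 120259.1 / 1.01 = 119068.4 Mb.
105 min = 6300 s
Total bitrate budget: 119068.4 Mb / 6300 s = 18.900 Mbps.
Audio total: 520 + 96 + 448 = 1064 kbps = 1.064 Mbps.
Video: 18.900 − 1.064 = 17.836 Mbps.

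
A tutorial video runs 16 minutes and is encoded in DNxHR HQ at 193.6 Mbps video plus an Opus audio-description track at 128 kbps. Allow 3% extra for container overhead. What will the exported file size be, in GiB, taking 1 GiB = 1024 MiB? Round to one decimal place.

16 min = 960 s
Audio: 128 kbps = 0.128 Mbps.
Total bitrate: 193.6 + 0.128 = 193.728 Mbps.
Stream data: 193.728 Mbps × 960 s = 185978.9 Mb.
With 3% container overhead: ×1.03.
191,558 Mb = 23,944,780,800 bytes ÷ 1,073,741,824 = 22.30 GiB.

22.3 GiB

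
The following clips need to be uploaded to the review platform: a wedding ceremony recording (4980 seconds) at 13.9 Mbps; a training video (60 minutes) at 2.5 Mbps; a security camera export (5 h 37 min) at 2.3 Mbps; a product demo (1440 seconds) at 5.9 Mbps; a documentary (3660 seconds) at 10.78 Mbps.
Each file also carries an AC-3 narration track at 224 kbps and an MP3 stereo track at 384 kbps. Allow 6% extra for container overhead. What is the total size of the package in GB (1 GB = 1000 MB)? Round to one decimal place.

Audio total: 224 + 384 = 608 kbps = 0.608 Mbps.
wedding ceremony recording: 14.508 Mbps × 4980 s × 1.06 = 76584.8 Mb
training video: 3.108 Mbps × 3600 s × 1.06 = 11860.1 Mb
security camera export: 2.908 Mbps × 20220 s × 1.06 = 62327.7 Mb
product demo: 6.508 Mbps × 1440 s × 1.06 = 9933.8 Mb
documentary: 11.388 Mbps × 3660 s × 1.06 = 44180.9 Mb
Total: 204887.4 Mb = 25610.9 MB.
= 25.61 GB.

25.6 GB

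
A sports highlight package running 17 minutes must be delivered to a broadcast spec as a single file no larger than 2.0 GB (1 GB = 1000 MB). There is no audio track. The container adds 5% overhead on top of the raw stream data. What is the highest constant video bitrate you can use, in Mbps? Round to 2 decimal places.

Budget: 2.0 GB = 16000.0 Mb.
Stream payload after overhead: 16000.0 / 1.05 = 15238.1 Mb.
17 min = 1020 s
Total bitrate budget: 15238.1 Mb / 1020 s = 14.939 Mbps.

14.94 Mbps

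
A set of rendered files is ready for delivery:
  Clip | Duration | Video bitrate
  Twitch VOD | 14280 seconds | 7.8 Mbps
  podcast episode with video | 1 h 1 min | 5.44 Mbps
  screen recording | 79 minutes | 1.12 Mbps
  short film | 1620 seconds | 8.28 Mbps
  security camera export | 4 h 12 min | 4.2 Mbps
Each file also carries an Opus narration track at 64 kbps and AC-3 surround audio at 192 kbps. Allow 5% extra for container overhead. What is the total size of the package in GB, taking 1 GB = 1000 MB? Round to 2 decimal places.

Audio total: 64 + 192 = 256 kbps = 0.256 Mbps.
Twitch VOD: 8.056 Mbps × 14280 s × 1.05 = 120791.7 Mb
podcast episode with video: 5.696 Mbps × 3660 s × 1.05 = 21889.7 Mb
screen recording: 1.376 Mbps × 4740 s × 1.05 = 6848.4 Mb
short film: 8.536 Mbps × 1620 s × 1.05 = 14519.7 Mb
security camera export: 4.456 Mbps × 15120 s × 1.05 = 70743.5 Mb
Total: 234792.9 Mb = 29349.1 MB.
= 29.35 GB.

29.35 GB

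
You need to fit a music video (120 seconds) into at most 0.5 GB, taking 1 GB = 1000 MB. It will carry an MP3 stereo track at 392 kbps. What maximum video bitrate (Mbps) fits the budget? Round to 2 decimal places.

Budget: 0.5 GB = 4000.0 Mb.
Total bitrate budget: 4000.0 Mb / 120 s = 33.333 Mbps.
Audio: 392 kbps = 0.392 Mbps.
Video: 33.333 − 0.392 = 32.941 Mbps.

32.94 Mbps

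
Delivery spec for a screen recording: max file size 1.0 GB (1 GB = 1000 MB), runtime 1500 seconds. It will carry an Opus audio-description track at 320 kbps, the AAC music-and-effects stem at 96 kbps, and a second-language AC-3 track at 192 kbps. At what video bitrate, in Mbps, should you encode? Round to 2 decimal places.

4.73 Mbps

Budget: 1.0 GB = 8000.0 Mb.
Total bitrate budget: 8000.0 Mb / 1500 s = 5.333 Mbps.
Audio total: 320 + 96 + 192 = 608 kbps = 0.608 Mbps.
Video: 5.333 − 0.608 = 4.725 Mbps.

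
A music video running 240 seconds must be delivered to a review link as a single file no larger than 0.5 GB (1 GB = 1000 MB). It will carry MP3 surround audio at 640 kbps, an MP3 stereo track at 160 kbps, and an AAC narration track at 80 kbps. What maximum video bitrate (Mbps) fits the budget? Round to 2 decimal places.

Budget: 0.5 GB = 4000.0 Mb.
Total bitrate budget: 4000.0 Mb / 240 s = 16.667 Mbps.
Audio total: 640 + 160 + 80 = 880 kbps = 0.880 Mbps.
Video: 16.667 − 0.880 = 15.787 Mbps.

15.79 Mbps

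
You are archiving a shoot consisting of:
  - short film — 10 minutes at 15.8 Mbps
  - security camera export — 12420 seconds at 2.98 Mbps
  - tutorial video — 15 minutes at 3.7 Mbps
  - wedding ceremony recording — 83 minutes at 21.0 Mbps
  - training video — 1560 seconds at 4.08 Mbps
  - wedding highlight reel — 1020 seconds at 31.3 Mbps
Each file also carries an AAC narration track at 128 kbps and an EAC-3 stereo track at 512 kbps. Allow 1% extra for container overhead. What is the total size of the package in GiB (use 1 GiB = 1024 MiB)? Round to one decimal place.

Audio total: 128 + 512 = 640 kbps = 0.640 Mbps.
short film: 16.440 Mbps × 600 s × 1.01 = 9962.6 Mb
security camera export: 3.620 Mbps × 12420 s × 1.01 = 45410.0 Mb
tutorial video: 4.340 Mbps × 900 s × 1.01 = 3945.1 Mb
wedding ceremony recording: 21.640 Mbps × 4980 s × 1.01 = 108844.9 Mb
training video: 4.720 Mbps × 1560 s × 1.01 = 7436.8 Mb
wedding highlight reel: 31.940 Mbps × 1020 s × 1.01 = 32904.6 Mb
Total: 208504.0 Mb = 26063.0 MB.
= 24.27 GiB.

24.3 GiB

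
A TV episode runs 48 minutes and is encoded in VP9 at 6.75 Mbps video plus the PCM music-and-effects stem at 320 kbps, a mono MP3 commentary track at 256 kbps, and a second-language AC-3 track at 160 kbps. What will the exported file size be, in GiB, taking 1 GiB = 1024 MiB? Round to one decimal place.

48 min = 2880 s
Audio total: 320 + 256 + 160 = 736 kbps = 0.736 Mbps.
Total bitrate: 6.75 + 0.736 = 7.486 Mbps.
Stream data: 7.486 Mbps × 2880 s = 21559.7 Mb.
21,560 Mb = 2,694,960,000 bytes ÷ 1,073,741,824 = 2.510 GiB.

2.5 GiB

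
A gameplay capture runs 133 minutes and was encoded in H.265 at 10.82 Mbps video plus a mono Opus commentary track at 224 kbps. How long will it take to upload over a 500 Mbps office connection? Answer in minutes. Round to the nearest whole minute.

133 min = 7980 s
Audio: 224 kbps = 0.224 Mbps.
Total bitrate: 11.044 Mbps.
File: 11.044 Mbps × 7980 s = 88131.1 Mb.
At 500 Mbps: 88131.1 / 500 = 176.3 s ≈ 2.94 minutes.

3 minutes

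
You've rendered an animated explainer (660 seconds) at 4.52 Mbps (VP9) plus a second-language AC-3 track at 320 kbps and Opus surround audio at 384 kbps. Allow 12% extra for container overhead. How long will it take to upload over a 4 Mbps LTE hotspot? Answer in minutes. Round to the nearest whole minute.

Audio total: 320 + 384 = 704 kbps = 0.704 Mbps.
Total bitrate: 5.224 Mbps.
File: 5.224 Mbps × 660 s = 3447.8 Mb.
With 12% container overhead: ×1.12. → 3861.6 Mb.
At 4 Mbps: 3861.6 / 4 = 965.4 s ≈ 16.1 minutes.

16 minutes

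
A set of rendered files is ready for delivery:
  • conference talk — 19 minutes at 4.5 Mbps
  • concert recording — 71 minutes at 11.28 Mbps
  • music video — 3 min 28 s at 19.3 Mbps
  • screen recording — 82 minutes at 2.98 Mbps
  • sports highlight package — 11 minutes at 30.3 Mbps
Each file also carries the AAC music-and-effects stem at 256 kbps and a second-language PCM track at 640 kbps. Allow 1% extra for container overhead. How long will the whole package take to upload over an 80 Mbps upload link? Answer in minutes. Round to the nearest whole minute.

21 minutes

Audio total: 256 + 640 = 896 kbps = 0.896 Mbps.
conference talk: 5.396 Mbps × 1140 s × 1.01 = 6213.0 Mb
concert recording: 12.176 Mbps × 4260 s × 1.01 = 52388.5 Mb
music video: 20.196 Mbps × 208 s × 1.01 = 4242.8 Mb
screen recording: 3.876 Mbps × 4920 s × 1.01 = 19260.6 Mb
sports highlight package: 31.196 Mbps × 660 s × 1.01 = 20795.3 Mb
Total: 102900.1 Mb = 12862.5 MB.
At 80 Mbps: 102900.1 / 80 = 1286 s ≈ 21.4 minutes.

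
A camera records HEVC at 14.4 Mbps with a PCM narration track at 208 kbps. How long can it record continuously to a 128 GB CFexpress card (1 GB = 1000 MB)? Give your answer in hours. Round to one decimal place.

19.5 hours

Audio: 208 kbps = 0.208 Mbps.
Total bitrate: 14.4 + 0.208 = 14.608 Mbps.
Capacity: 128 GB = 1,024,000 Mb.
Recording time: 1,024,000 / 14.608 = 70,099 s ≈ 19.5 hours.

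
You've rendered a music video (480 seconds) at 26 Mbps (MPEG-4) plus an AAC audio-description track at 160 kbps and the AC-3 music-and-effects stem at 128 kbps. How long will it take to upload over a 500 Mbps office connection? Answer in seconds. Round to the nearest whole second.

25 seconds

Audio total: 160 + 128 = 288 kbps = 0.288 Mbps.
Total bitrate: 26.288 Mbps.
File: 26.288 Mbps × 480 s = 12618.2 Mb.
At 500 Mbps: 12618.2 / 500 = 25.2 s ≈ 25.2 seconds.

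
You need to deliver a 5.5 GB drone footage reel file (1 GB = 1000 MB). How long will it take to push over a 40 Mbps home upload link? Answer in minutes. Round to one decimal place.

18.3 minutes

File: 5.5 GB = 44000.0 Mb.
At 40 Mbps: 44000.0 / 40 = 1100.0 s ≈ 18.3 minutes.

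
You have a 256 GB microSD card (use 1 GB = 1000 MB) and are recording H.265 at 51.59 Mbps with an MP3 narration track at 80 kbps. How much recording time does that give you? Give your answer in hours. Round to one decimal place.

11.0 hours

Audio: 80 kbps = 0.080 Mbps.
Total bitrate: 51.59 + 0.080 = 51.670 Mbps.
Capacity: 256 GB = 2,048,000 Mb.
Recording time: 2,048,000 / 51.670 = 39,636 s ≈ 11.0 hours.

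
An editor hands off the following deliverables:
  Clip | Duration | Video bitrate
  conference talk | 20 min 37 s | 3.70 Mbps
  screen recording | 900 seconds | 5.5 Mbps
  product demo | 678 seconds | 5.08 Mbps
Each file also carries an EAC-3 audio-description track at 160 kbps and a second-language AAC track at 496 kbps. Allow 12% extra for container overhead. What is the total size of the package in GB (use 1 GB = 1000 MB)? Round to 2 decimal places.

Audio total: 160 + 496 = 656 kbps = 0.656 Mbps.
conference talk: 4.356 Mbps × 1237 s × 1.12 = 6035.0 Mb
screen recording: 6.156 Mbps × 900 s × 1.12 = 6205.2 Mb
product demo: 5.736 Mbps × 678 s × 1.12 = 4355.7 Mb
Total: 16595.9 Mb = 2074.5 MB.
= 2.074 GB.

2.07 GB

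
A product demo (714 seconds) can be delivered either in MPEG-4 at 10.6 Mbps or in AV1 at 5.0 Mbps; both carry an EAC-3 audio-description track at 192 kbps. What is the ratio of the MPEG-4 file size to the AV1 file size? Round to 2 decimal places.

Audio: 192 kbps = 0.192 Mbps.
MPEG-4: 10.792 Mbps × 714 s = 7705.5 Mb = 0.897 GiB.
AV1: 5.192 Mbps × 714 s = 3707.1 Mb = 0.432 GiB.
Ratio: 0.897 / 0.432 = 2.079.

2.08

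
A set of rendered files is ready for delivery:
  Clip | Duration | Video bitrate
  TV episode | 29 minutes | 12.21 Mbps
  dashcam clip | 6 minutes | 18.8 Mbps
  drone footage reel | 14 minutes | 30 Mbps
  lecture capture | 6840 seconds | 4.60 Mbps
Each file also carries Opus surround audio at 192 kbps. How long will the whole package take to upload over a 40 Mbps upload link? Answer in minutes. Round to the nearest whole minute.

36 minutes

Audio: 192 kbps = 0.192 Mbps.
TV episode: 12.402 Mbps × 1740 s = 21579.5 Mb
dashcam clip: 18.992 Mbps × 360 s = 6837.1 Mb
drone footage reel: 30.192 Mbps × 840 s = 25361.3 Mb
lecture capture: 4.792 Mbps × 6840 s = 32777.3 Mb
Total: 86555.2 Mb = 10819.4 MB.
At 40 Mbps: 86555.2 / 40 = 2164 s ≈ 36.1 minutes.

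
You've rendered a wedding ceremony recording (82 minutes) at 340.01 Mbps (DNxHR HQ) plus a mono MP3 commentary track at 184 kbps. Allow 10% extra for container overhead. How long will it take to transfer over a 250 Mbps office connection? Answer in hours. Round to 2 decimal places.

2.05 hours

82 min = 4920 s
Audio: 184 kbps = 0.184 Mbps.
Total bitrate: 340.194 Mbps.
File: 340.194 Mbps × 4920 s = 1673754.5 Mb.
With 10% container overhead: ×1.10. → 1841129.9 Mb.
At 250 Mbps: 1841129.9 / 250 = 7364.5 s ≈ 2.05 hours.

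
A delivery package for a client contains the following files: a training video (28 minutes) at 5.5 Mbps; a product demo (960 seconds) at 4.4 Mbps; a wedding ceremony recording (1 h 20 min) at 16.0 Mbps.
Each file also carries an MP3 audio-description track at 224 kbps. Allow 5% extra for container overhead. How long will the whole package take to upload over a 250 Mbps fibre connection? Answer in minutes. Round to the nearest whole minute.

6 minutes

Audio: 224 kbps = 0.224 Mbps.
training video: 5.724 Mbps × 1680 s × 1.05 = 10097.1 Mb
product demo: 4.624 Mbps × 960 s × 1.05 = 4661.0 Mb
wedding ceremony recording: 16.224 Mbps × 4800 s × 1.05 = 81769.0 Mb
Total: 96527.1 Mb = 12065.9 MB.
At 250 Mbps: 96527.1 / 250 = 386 s ≈ 6.44 minutes.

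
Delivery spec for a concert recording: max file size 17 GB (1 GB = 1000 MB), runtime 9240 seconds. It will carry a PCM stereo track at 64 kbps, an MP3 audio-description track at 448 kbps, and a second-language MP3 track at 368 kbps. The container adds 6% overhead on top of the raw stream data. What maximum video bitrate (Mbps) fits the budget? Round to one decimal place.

Budget: 17 GB = 136000.0 Mb.
Stream payload after overhead: 136000.0 / 1.06 = 128301.9 Mb.
Total bitrate budget: 128301.9 Mb / 9240 s = 13.885 Mbps.
Audio total: 64 + 448 + 368 = 880 kbps = 0.880 Mbps.
Video: 13.885 − 0.880 = 13.005 Mbps.

13.0 Mbps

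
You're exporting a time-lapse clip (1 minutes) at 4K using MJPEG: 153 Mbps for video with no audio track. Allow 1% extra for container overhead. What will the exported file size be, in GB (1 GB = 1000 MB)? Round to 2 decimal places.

Total bitrate: 153 Mbps.
Stream data: 153.000 Mbps × 60 s = 9180.0 Mb.
With 1% container overhead: ×1.01.
9,272 Mb ÷ 8 = 1,159 MB → 1.159 GB.

1.16 GB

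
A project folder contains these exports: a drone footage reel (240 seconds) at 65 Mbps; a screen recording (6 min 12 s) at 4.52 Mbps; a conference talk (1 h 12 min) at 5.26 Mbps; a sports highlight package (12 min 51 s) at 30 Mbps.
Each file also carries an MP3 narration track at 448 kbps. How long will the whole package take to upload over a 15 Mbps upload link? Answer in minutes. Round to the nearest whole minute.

73 minutes

Audio: 448 kbps = 0.448 Mbps.
drone footage reel: 65.448 Mbps × 240 s = 15707.5 Mb
screen recording: 4.968 Mbps × 372 s = 1848.1 Mb
conference talk: 5.708 Mbps × 4320 s = 24658.6 Mb
sports highlight package: 30.448 Mbps × 771 s = 23475.4 Mb
Total: 65689.6 Mb = 8211.2 MB.
At 15 Mbps: 65689.6 / 15 = 4379 s ≈ 73 minutes.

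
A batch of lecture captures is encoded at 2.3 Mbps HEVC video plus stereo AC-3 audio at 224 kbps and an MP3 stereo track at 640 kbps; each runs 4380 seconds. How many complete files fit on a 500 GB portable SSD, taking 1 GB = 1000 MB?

Audio total: 224 + 640 = 864 kbps = 0.864 Mbps.
Total bitrate: 3.164 Mbps.
Per item: 3.164 Mbps × 4380 s = 13,858 Mb = 1,732 MB.
Capacity: 500 GB = 4,000,000 Mb; 288.64 items → 288 complete.

288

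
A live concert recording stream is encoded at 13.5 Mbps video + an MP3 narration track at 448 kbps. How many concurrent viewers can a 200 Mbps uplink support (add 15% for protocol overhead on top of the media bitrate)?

Audio: 448 kbps = 0.448 Mbps.
Per-viewer media rate: 13.948 Mbps.
On the wire with 15% overhead: 16.040 Mbps.
200 Mbps = 200.0 Mbps; 200.0 / 16.040 = 12.47 → 12 viewers.

12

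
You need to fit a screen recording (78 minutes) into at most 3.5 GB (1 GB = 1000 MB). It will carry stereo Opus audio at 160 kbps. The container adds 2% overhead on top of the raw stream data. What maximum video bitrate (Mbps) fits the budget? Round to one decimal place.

Budget: 3.5 GB = 28000.0 Mb.
Stream payload after overhead: 28000.0 / 1.02 = 27451.0 Mb.
78 min = 4680 s
Total bitrate budget: 27451.0 Mb / 4680 s = 5.866 Mbps.
Audio: 160 kbps = 0.160 Mbps.
Video: 5.866 − 0.160 = 5.706 Mbps.

5.7 Mbps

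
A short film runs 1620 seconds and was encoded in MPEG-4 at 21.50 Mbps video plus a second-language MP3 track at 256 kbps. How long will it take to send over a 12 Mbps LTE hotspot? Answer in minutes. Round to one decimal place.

Audio: 256 kbps = 0.256 Mbps.
Total bitrate: 21.756 Mbps.
File: 21.756 Mbps × 1620 s = 35244.7 Mb.
At 12 Mbps: 35244.7 / 12 = 2937.1 s ≈ 49 minutes.

49.0 minutes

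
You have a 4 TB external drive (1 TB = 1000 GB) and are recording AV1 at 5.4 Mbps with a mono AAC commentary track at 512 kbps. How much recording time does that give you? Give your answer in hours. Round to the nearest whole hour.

1504 hours

Audio: 512 kbps = 0.512 Mbps.
Total bitrate: 5.4 + 0.512 = 5.912 Mbps.
Capacity: 4 TB = 32,000,000 Mb.
Recording time: 32,000,000 / 5.912 = 5,412,720 s ≈ 1,504 hours.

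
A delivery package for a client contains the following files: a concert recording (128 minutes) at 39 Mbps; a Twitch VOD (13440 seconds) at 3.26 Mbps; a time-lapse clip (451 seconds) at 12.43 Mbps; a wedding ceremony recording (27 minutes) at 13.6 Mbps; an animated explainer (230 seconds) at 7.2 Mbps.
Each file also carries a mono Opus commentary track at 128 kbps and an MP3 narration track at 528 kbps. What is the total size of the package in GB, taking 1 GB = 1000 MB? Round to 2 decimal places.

Audio total: 128 + 528 = 656 kbps = 0.656 Mbps.
concert recording: 39.656 Mbps × 7680 s = 304558.1 Mb
Twitch VOD: 3.916 Mbps × 13440 s = 52631.0 Mb
time-lapse clip: 13.086 Mbps × 451 s = 5901.8 Mb
wedding ceremony recording: 14.256 Mbps × 1620 s = 23094.7 Mb
animated explainer: 7.856 Mbps × 230 s = 1806.9 Mb
Total: 387992.5 Mb = 48499.1 MB.
= 48.50 GB.

48.50 GB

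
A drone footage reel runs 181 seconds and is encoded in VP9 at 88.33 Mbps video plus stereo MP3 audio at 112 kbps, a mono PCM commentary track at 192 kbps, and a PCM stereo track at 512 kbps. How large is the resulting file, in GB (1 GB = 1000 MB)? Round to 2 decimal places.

Audio total: 112 + 192 + 512 = 816 kbps = 0.816 Mbps.
Total bitrate: 88.33 + 0.816 = 89.146 Mbps.
Stream data: 89.146 Mbps × 181 s = 16135.4 Mb.
16,135 Mb ÷ 8 = 2,017 MB → 2.017 GB.

2.02 GB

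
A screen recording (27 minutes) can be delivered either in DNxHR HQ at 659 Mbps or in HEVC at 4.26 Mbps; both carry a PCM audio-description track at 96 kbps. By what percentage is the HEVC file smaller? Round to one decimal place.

99.3%

27 min = 1620 s
Audio: 96 kbps = 0.096 Mbps.
DNxHR HQ: 659.096 Mbps × 1620 s = 1067735.5 Mb = 124.301 GiB.
HEVC: 4.356 Mbps × 1620 s = 7056.7 Mb = 0.822 GiB.
Reduction: (1 − 0.822/124.301) × 100 = 99.34%.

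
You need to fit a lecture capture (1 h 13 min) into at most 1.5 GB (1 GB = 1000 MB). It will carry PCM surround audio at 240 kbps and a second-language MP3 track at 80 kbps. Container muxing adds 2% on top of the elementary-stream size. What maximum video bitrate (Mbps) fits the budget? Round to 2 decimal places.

Budget: 1.5 GB = 12000.0 Mb.
Stream payload after overhead: 12000.0 / 1.02 = 11764.7 Mb.
1 h 13 min = 73 min = 4380 s
Total bitrate budget: 11764.7 Mb / 4380 s = 2.686 Mbps.
Audio total: 240 + 80 = 320 kbps = 0.320 Mbps.
Video: 2.686 − 0.320 = 2.366 Mbps.

2.37 Mbps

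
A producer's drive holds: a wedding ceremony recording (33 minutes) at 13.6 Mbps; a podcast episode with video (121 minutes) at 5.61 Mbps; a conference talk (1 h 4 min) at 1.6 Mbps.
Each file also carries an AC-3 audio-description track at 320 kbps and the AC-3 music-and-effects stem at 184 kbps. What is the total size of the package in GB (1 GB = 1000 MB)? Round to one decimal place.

10.0 GB

Audio total: 320 + 184 = 504 kbps = 0.504 Mbps.
wedding ceremony recording: 14.104 Mbps × 1980 s = 27925.9 Mb
podcast episode with video: 6.114 Mbps × 7260 s = 44387.6 Mb
conference talk: 2.104 Mbps × 3840 s = 8079.4 Mb
Total: 80392.9 Mb = 10049.1 MB.
= 10.05 GB.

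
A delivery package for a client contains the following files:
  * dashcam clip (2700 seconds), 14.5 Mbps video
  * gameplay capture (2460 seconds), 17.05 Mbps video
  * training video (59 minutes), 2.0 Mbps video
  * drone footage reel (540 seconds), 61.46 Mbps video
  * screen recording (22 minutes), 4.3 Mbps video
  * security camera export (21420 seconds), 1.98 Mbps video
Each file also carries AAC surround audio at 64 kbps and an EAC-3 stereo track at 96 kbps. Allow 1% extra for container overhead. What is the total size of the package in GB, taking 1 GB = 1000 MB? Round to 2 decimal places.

22.04 GB

Audio total: 64 + 96 = 160 kbps = 0.160 Mbps.
dashcam clip: 14.660 Mbps × 2700 s × 1.01 = 39977.8 Mb
gameplay capture: 17.210 Mbps × 2460 s × 1.01 = 42760.0 Mb
training video: 2.160 Mbps × 3540 s × 1.01 = 7722.9 Mb
drone footage reel: 61.620 Mbps × 540 s × 1.01 = 33607.5 Mb
screen recording: 4.460 Mbps × 1320 s × 1.01 = 5946.1 Mb
security camera export: 2.140 Mbps × 21420 s × 1.01 = 46297.2 Mb
Total: 176311.5 Mb = 22038.9 MB.
= 22.04 GB.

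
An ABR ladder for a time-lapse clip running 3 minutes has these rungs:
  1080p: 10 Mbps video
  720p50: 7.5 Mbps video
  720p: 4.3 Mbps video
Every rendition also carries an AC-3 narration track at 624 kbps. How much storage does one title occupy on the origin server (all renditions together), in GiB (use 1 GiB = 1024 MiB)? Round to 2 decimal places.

3 min = 180 s
Audio: 624 kbps = 0.624 Mbps.
Sum of rendition bitrates: (10+0.624) + (7.5+0.624) + (4.3+0.624) = 23.672 Mbps.
× 180 s = 4,261 Mb = 532.6 MB = 0.496 GiB.

0.50 GiB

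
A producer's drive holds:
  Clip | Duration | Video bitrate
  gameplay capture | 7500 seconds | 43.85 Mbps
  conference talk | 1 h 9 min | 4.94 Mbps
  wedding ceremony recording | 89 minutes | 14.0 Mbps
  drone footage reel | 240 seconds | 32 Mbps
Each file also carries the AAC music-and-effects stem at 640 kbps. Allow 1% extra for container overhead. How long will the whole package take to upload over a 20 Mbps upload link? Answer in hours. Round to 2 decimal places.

Audio: 640 kbps = 0.640 Mbps.
gameplay capture: 44.490 Mbps × 7500 s × 1.01 = 337011.8 Mb
conference talk: 5.580 Mbps × 4140 s × 1.01 = 23332.2 Mb
wedding ceremony recording: 14.640 Mbps × 5340 s × 1.01 = 78959.4 Mb
drone footage reel: 32.640 Mbps × 240 s × 1.01 = 7911.9 Mb
Total: 447215.3 Mb = 55901.9 MB.
At 20 Mbps: 447215.3 / 20 = 22361 s ≈ 6.21 hours.

6.21 hours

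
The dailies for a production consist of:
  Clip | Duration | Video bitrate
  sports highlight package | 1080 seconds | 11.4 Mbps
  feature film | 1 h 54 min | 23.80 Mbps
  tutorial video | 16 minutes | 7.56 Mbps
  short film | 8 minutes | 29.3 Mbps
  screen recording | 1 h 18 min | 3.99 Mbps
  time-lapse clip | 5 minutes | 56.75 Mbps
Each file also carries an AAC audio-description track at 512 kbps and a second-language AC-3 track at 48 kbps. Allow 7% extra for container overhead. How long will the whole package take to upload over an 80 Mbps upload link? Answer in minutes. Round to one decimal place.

Audio total: 512 + 48 = 560 kbps = 0.560 Mbps.
sports highlight package: 11.960 Mbps × 1080 s × 1.07 = 13821.0 Mb
feature film: 24.360 Mbps × 6840 s × 1.07 = 178286.0 Mb
tutorial video: 8.120 Mbps × 960 s × 1.07 = 8340.9 Mb
short film: 29.860 Mbps × 480 s × 1.07 = 15336.1 Mb
screen recording: 4.550 Mbps × 4680 s × 1.07 = 22784.6 Mb
time-lapse clip: 57.310 Mbps × 300 s × 1.07 = 18396.5 Mb
Total: 256965.0 Mb = 32120.6 MB.
At 80 Mbps: 256965.0 / 80 = 3212 s ≈ 53.5 minutes.

53.5 minutes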